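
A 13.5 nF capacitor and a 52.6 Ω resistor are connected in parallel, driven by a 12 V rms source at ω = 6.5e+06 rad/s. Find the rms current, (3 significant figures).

1.08 A

X_C = 1/(ωC) = 11.4 Ω
Parallel: admittances add. Y = 1/R + jωC
Y = (0.0190 + j0.0877) S
|Y| = 0.0898 S → |Z| = 1/|Y| = 11.1 Ω, ∠Z = −∠Y = -77.8°
I = V/|Z| = 12/11.1 = 1.08 A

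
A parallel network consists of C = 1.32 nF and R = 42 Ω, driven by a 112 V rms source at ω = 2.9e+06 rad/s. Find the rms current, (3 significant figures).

2.70 A

X_C = 1/(ωC) = 261 Ω
Parallel: admittances add. Y = 1/R + jωC
Y = (0.0238 + j0.00383) S
|Y| = 0.0241 S → |Z| = 1/|Y| = 41.5 Ω, ∠Z = −∠Y = -9.13°
I = V/|Z| = 112/41.5 = 2.70 A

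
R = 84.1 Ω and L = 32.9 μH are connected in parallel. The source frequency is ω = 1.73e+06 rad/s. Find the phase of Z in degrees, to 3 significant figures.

X_L = ωL = 56.9 Ω
Parallel: admittances add. Y = 1/R + 1/(jωL)
Y = (0.0119 − j0.0176) S
|Y| = 0.0212 S → |Z| = 1/|Y| = 47.1 Ω, ∠Z = −∠Y = 55.9°

55.9°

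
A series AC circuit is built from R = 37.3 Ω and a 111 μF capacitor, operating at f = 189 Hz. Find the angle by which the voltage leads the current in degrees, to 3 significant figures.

ω = 2πf = 1188 rad/s
X_C = 1/(ωC) = 7.59 Ω
Z = 37.3 − j7.59 Ω
|Z| = √(37.3² + 7.59²) = 38.1 Ω
∠Z = arctan(-7.59/37.3) = -11.5°

-11.5°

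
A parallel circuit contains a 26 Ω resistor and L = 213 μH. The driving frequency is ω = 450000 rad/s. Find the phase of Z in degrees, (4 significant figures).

15.18°

X_L = ωL = 95.85 Ω
Parallel: admittances add. Y = 1/R + 1/(jωL)
Y = (0.03846 − j0.01043) S
|Y| = 0.03985 S → |Z| = 1/|Y| = 25.09 Ω, ∠Z = −∠Y = 15.18°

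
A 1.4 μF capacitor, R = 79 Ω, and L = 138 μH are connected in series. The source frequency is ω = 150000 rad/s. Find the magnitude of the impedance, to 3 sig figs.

80.6 Ω

X_L = ωL = 20.7 Ω
X_C = 1/(ωC) = 4.76 Ω
Net reactance X = X_L − X_C = 15.9 Ω
Z = 79.0 + j15.9 Ω
|Z| = √(79.0² + 15.9²) = 80.6 Ω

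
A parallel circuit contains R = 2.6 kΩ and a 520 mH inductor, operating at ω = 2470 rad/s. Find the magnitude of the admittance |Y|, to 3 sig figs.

X_L = ωL = 1280 Ω
Parallel: admittances add. Y = 1/R + 1/(jωL)
Y = (0.000385 − j0.000779) S
|Y| = 0.000868 S → |Z| = 1/|Y| = 1150 Ω, ∠Z = −∠Y = 63.7°

868 μS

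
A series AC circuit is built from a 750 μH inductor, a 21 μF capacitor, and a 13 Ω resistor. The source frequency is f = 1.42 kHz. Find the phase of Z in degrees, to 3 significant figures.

ω = 2πf = 8922 rad/s
X_L = ωL = 6.69 Ω
X_C = 1/(ωC) = 5.34 Ω
Net reactance X = X_L − X_C = 1.35 Ω
Z = 13.0 + j1.35 Ω
|Z| = √(13.0² + 1.35²) = 13.1 Ω
∠Z = arctan(1.35/13.0) = 5.95°

5.95°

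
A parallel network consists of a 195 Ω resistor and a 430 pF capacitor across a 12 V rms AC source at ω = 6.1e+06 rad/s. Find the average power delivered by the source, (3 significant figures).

738 mW

X_C = 1/(ωC) = 381 Ω
Parallel: admittances add. Y = 1/R + jωC
Y = (0.00513 + j0.00262) S
|Y| = 0.00576 S → |Z| = 1/|Y| = 174 Ω, ∠Z = −∠Y = -27.1°
I = V/|Z| = 69.1 mA
P = VI cos φ = 12 × 0.0691 × cos(-27.1°) = 738 mW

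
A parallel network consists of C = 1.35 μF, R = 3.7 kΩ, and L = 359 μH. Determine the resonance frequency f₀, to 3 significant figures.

7.23 kHz

ω₀ = 1/√(LC) = 1/√(0.000359 × 1.35e-06) = 45420 rad/s
f₀ = ω₀/(2π) = 7.23 kHz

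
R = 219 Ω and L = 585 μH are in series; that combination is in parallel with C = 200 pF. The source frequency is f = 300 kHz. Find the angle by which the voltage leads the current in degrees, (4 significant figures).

70.72°

ω = 2πf = 1.885e+06 rad/s
X_L = ωL = 1103 Ω
X_C = 1/(ωC) = 2653 Ω
Branch 1 (R+jX_L): Z₁ = 219.0 + j1103 Ω, |Z₁| = 1124 Ω
Branch 2 (−jX_C): Z₂ = −j2653 Ω
Parallel: Z = Z₁Z₂/(Z₁+Z₂), |Z| = 1905 Ω, ∠Z = 70.72°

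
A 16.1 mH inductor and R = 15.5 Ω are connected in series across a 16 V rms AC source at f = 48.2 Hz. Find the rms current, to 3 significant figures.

985 mA

ω = 2πf = 302.8 rad/s
X_L = ωL = 4.88 Ω
Z = 15.5 + j4.88 Ω
|Z| = √(15.5² + 4.88²) = 16.2 Ω
I = V/|Z| = 16/16.2 = 985 mA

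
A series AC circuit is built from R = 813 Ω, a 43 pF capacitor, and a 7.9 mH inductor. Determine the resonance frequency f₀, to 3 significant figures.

273 kHz

ω₀ = 1/√(LC) = 1/√(0.0079 × 4.3e-11) = 1.716e+06 rad/s
f₀ = ω₀/(2π) = 273 kHz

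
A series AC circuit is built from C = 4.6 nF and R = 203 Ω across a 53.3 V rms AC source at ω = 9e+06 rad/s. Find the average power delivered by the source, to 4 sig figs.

X_C = 1/(ωC) = 24.15 Ω
Z = 203.0 − j24.15 Ω
|Z| = √(203.0² + 24.15²) = 204.4 Ω
∠Z = arctan(-24.15/203.0) = -6.786°
I = V/|Z| = 260.7 mA
P = VI cos φ = 53.3 × 0.2607 × cos(-6.786°) = 13.80 W

13.80 W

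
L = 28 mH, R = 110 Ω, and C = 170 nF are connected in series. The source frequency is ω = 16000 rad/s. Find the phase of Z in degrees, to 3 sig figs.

X_L = ωL = 448 Ω
X_C = 1/(ωC) = 368 Ω
Net reactance X = X_L − X_C = 80.4 Ω
Z = 110 + j80.4 Ω
|Z| = √(110² + 80.4²) = 136 Ω
∠Z = arctan(80.4/110) = 36.1°

36.1°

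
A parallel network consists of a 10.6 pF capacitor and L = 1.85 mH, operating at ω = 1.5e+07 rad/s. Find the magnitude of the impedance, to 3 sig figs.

8130 Ω

X_L = ωL = 27800 Ω
X_C = 1/(ωC) = 6290 Ω
Parallel: admittances add. Y = 1/(jωL) + jωC
Y = (0 + j0.000123) S
|Y| = 0.000123 S → |Z| = 1/|Y| = 8130 Ω, ∠Z = −∠Y = -90.0°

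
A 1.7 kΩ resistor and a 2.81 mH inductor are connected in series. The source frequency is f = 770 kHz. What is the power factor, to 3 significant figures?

0.124

ω = 2πf = 4.838e+06 rad/s
X_L = ωL = 13600 Ω
Z = 1700 + j13600 Ω
|Z| = √(1700² + 13600²) = 13700 Ω
∠Z = arctan(13600/1700) = 82.9°
cos φ = cos(82.9°) = 0.124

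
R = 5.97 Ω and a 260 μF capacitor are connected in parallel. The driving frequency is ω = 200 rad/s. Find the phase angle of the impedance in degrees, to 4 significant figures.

-17.25°

X_C = 1/(ωC) = 19.23 Ω
Parallel: admittances add. Y = 1/R + jωC
Y = (0.1675 + j0.05200) S
|Y| = 0.1754 S → |Z| = 1/|Y| = 5.702 Ω, ∠Z = −∠Y = -17.25°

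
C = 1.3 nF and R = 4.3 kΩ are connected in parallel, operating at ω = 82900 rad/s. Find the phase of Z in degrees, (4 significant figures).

-24.86°

X_C = 1/(ωC) = 9279 Ω
Parallel: admittances add. Y = 1/R + jωC
Y = (0.0002326 + j0.0001078) S
|Y| = 0.0002563 S → |Z| = 1/|Y| = 3901 Ω, ∠Z = −∠Y = -24.86°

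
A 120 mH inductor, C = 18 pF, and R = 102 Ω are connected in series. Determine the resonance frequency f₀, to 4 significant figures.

108.3 kHz

ω₀ = 1/√(LC) = 1/√(0.12 × 1.8e-11) = 680400 rad/s
f₀ = ω₀/(2π) = 108.3 kHz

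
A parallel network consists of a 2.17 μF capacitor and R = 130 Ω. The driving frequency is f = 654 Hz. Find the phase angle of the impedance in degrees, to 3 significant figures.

-49.2°

ω = 2πf = 4109 rad/s
X_C = 1/(ωC) = 112 Ω
Parallel: admittances add. Y = 1/R + jωC
Y = (0.00769 + j0.00892) S
|Y| = 0.0118 S → |Z| = 1/|Y| = 84.9 Ω, ∠Z = −∠Y = -49.2°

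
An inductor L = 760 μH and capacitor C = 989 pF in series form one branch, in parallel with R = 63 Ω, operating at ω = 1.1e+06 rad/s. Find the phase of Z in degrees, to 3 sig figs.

-37.1°

X_L = ωL = 836 Ω
X_C = 1/(ωC) = 919 Ω
Branch 1: Z₁ = R = 63.0 Ω
Branch 2 (series LC): Z₂ = j(X_L − X_C) = −j83.2 Ω
Parallel: Z = Z₁Z₂/(Z₁+Z₂), |Z| = 50.2 Ω, ∠Z = -37.1°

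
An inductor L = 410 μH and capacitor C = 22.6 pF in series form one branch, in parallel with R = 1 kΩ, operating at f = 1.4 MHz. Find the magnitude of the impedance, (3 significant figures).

ω = 2πf = 8.796e+06 rad/s
X_L = ωL = 3610 Ω
X_C = 1/(ωC) = 5030 Ω
Branch 1: Z₁ = R = 1000 Ω
Branch 2 (series LC): Z₂ = j(X_L − X_C) = −j1420 Ω
Parallel: Z = Z₁Z₂/(Z₁+Z₂), |Z| = 818 Ω, ∠Z = -35.1°

818 Ω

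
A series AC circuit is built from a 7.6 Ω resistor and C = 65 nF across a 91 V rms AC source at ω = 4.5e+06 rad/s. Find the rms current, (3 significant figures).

10.9 A

X_C = 1/(ωC) = 3.42 Ω
Z = 7.60 − j3.42 Ω
|Z| = √(7.60² + 3.42²) = 8.33 Ω
I = V/|Z| = 91/8.33 = 10.9 A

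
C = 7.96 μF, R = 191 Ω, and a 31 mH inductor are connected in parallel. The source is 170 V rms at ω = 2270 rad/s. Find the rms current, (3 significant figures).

1.11 A

X_L = ωL = 70.4 Ω
X_C = 1/(ωC) = 55.3 Ω
Parallel: admittances add. Y = 1/R + 1/(jωL) + jωC
Y = (0.00524 + j0.00386) S
|Y| = 0.00650 S → |Z| = 1/|Y| = 154 Ω, ∠Z = −∠Y = -36.4°
I = V/|Z| = 170/154 = 1.11 A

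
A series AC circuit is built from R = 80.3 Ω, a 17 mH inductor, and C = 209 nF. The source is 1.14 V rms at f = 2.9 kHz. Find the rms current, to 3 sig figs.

ω = 2πf = 18220 rad/s
X_L = ωL = 310 Ω
X_C = 1/(ωC) = 263 Ω
Net reactance X = X_L − X_C = 47.2 Ω
Z = 80.3 + j47.2 Ω
|Z| = √(80.3² + 47.2²) = 93.1 Ω
I = V/|Z| = 1.14/93.1 = 12.2 mA

12.2 mA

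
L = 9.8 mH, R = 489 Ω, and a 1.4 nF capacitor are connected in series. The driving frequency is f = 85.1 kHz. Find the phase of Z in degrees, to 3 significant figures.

82.9°

ω = 2πf = 534700 rad/s
X_L = ωL = 5240 Ω
X_C = 1/(ωC) = 1340 Ω
Net reactance X = X_L − X_C = 3900 Ω
Z = 489 + j3900 Ω
|Z| = √(489² + 3900²) = 3930 Ω
∠Z = arctan(3900/489) = 82.9°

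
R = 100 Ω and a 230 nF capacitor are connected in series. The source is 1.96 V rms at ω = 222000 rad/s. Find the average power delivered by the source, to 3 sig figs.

X_C = 1/(ωC) = 19.6 Ω
Z = 100 − j19.6 Ω
|Z| = √(100² + 19.6²) = 102 Ω
∠Z = arctan(-19.6/100) = -11.1°
I = V/|Z| = 19.2 mA
P = VI cos φ = 1.96 × 0.0192 × cos(-11.1°) = 37.0 mW

37.0 mW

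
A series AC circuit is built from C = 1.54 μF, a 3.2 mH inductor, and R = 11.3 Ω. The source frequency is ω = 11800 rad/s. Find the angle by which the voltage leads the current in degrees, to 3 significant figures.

X_L = ωL = 37.8 Ω
X_C = 1/(ωC) = 55.0 Ω
Net reactance X = X_L − X_C = -17.3 Ω
Z = 11.3 − j17.3 Ω
|Z| = √(11.3² + 17.3²) = 20.6 Ω
∠Z = arctan(-17.3/11.3) = -56.8°

-56.8°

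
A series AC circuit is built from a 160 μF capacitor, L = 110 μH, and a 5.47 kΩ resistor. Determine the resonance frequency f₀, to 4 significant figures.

1.200 kHz

ω₀ = 1/√(LC) = 1/√(0.00011 × 0.00016) = 7538 rad/s
f₀ = ω₀/(2π) = 1.200 kHz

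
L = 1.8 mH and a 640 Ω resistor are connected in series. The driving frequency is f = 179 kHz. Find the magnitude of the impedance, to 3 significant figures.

2120 Ω

ω = 2πf = 1.125e+06 rad/s
X_L = ωL = 2020 Ω
Z = 640 + j2020 Ω
|Z| = √(640² + 2020²) = 2120 Ω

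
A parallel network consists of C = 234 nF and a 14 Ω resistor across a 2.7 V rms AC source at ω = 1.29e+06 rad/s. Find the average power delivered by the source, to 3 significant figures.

521 mW

X_C = 1/(ωC) = 3.31 Ω
Parallel: admittances add. Y = 1/R + jωC
Y = (0.0714 + j0.302) S
|Y| = 0.310 S → |Z| = 1/|Y| = 3.22 Ω, ∠Z = −∠Y = -76.7°
I = V/|Z| = 838 mA
P = VI cos φ = 2.7 × 0.838 × cos(-76.7°) = 521 mW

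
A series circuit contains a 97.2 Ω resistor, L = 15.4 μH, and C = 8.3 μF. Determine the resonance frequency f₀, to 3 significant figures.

14.1 kHz

ω₀ = 1/√(LC) = 1/√(1.54e-05 × 8.3e-06) = 88450 rad/s
f₀ = ω₀/(2π) = 14.1 kHz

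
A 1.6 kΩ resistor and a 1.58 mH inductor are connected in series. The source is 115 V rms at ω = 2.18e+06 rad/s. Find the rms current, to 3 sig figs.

X_L = ωL = 3440 Ω
Z = 1600 + j3440 Ω
|Z| = √(1600² + 3440²) = 3800 Ω
I = V/|Z| = 115/3800 = 30.3 mA

30.3 mA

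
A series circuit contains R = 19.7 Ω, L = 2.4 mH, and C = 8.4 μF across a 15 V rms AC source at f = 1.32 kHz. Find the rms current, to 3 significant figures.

ω = 2πf = 8294 rad/s
X_L = ωL = 19.9 Ω
X_C = 1/(ωC) = 14.4 Ω
Net reactance X = X_L − X_C = 5.55 Ω
Z = 19.7 + j5.55 Ω
|Z| = √(19.7² + 5.55²) = 20.5 Ω
I = V/|Z| = 15/20.5 = 733 mA

733 mA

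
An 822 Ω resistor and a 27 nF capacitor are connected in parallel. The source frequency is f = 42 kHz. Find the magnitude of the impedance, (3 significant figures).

ω = 2πf = 263900 rad/s
X_C = 1/(ωC) = 140 Ω
Parallel: admittances add. Y = 1/R + jωC
Y = (0.00122 + j0.00713) S
|Y| = 0.00723 S → |Z| = 1/|Y| = 138 Ω, ∠Z = −∠Y = -80.3°

138 Ω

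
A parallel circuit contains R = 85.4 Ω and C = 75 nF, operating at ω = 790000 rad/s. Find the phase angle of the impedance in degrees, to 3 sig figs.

-78.8°

X_C = 1/(ωC) = 16.9 Ω
Parallel: admittances add. Y = 1/R + jωC
Y = (0.0117 + j0.0592) S
|Y| = 0.0604 S → |Z| = 1/|Y| = 16.6 Ω, ∠Z = −∠Y = -78.8°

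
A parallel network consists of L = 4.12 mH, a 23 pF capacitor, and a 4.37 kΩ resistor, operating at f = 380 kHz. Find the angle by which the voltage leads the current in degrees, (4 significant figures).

ω = 2πf = 2.388e+06 rad/s
X_L = ωL = 9837 Ω
X_C = 1/(ωC) = 18210 Ω
Parallel: admittances add. Y = 1/R + 1/(jωL) + jωC
Y = (0.0002288 − j4.674e-05) S
|Y| = 0.0002336 S → |Z| = 1/|Y| = 4282 Ω, ∠Z = −∠Y = 11.54°

11.54°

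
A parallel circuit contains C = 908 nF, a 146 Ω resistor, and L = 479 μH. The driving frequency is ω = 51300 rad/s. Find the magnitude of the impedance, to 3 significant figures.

111 Ω

X_L = ωL = 24.6 Ω
X_C = 1/(ωC) = 21.5 Ω
Parallel: admittances add. Y = 1/R + 1/(jωL) + jωC
Y = (0.00685 + j0.00588) S
|Y| = 0.00903 S → |Z| = 1/|Y| = 111 Ω, ∠Z = −∠Y = -40.7°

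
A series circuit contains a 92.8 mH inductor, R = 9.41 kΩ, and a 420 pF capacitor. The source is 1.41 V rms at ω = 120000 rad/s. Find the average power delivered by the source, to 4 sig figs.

X_L = ωL = 11140 Ω
X_C = 1/(ωC) = 19840 Ω
Net reactance X = X_L − X_C = -8705 Ω
Z = 9410 − j8705 Ω
|Z| = √(9410² + 8705²) = 12820 Ω
∠Z = arctan(-8705/9410) = -42.77°
I = V/|Z| = 110.0 μA
P = VI cos φ = 1.41 × 0.0001100 × cos(-42.77°) = 113.8 μW

113.8 μW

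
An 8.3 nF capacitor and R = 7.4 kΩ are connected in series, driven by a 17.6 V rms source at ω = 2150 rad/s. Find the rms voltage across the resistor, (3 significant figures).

X_C = 1/(ωC) = 56000 Ω
Z = 7400 − j56000 Ω
|Z| = √(7400² + 56000²) = 56500 Ω
I = V/|Z| = 311 μA
V_R = I·|Z_R| = 0.000311 × 7400 = 2.30 V

2.30 V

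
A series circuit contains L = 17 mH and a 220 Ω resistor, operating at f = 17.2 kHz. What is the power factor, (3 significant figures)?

ω = 2πf = 108100 rad/s
X_L = ωL = 1840 Ω
Z = 220 + j1840 Ω
|Z| = √(220² + 1840²) = 1850 Ω
∠Z = arctan(1840/220) = 83.2°
cos φ = cos(83.2°) = 0.119

0.119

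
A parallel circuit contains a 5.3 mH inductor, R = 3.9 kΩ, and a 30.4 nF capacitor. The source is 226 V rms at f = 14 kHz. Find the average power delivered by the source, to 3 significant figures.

ω = 2πf = 87960 rad/s
X_L = ωL = 466 Ω
X_C = 1/(ωC) = 374 Ω
Parallel: admittances add. Y = 1/R + 1/(jωL) + jωC
Y = (0.000256 + j0.000529) S
|Y| = 0.000588 S → |Z| = 1/|Y| = 1700 Ω, ∠Z = −∠Y = -64.1°
I = V/|Z| = 133 mA
P = VI cos φ = 226 × 0.133 × cos(-64.1°) = 13.1 W

13.1 W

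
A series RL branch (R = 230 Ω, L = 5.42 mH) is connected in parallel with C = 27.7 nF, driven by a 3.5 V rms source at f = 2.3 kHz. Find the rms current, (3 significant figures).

ω = 2πf = 14450 rad/s
X_L = ωL = 78.3 Ω
X_C = 1/(ωC) = 2500 Ω
Branch 1 (R+jX_L): Z₁ = 230 + j78.3 Ω, |Z₁| = 243 Ω
Branch 2 (−jX_C): Z₂ = −j2500 Ω
Parallel: Z = Z₁Z₂/(Z₁+Z₂), |Z| = 250 Ω, ∠Z = 13.4°
I = V/|Z| = 3.5/250 = 14.0 mA

14.0 mA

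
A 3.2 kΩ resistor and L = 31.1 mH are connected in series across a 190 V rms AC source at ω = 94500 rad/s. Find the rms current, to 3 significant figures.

X_L = ωL = 2940 Ω
Z = 3200 + j2940 Ω
|Z| = √(3200² + 2940²) = 4340 Ω
I = V/|Z| = 190/4340 = 43.7 mA

43.7 mA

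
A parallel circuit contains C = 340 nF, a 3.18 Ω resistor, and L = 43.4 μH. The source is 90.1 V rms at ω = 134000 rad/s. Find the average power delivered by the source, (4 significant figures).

X_L = ωL = 5.816 Ω
X_C = 1/(ωC) = 21.95 Ω
Parallel: admittances add. Y = 1/R + 1/(jωL) + jωC
Y = (0.3145 − j0.1264) S
|Y| = 0.3389 S → |Z| = 1/|Y| = 2.951 Ω, ∠Z = −∠Y = 21.90°
I = V/|Z| = 30.54 A
P = VI cos φ = 90.1 × 30.54 × cos(21.90°) = 2.553 kW

2.553 kW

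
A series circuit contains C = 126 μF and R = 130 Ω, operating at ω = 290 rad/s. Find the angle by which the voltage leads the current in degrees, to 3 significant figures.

X_C = 1/(ωC) = 27.4 Ω
Z = 130 − j27.4 Ω
|Z| = √(130² + 27.4²) = 133 Ω
∠Z = arctan(-27.4/130) = -11.9°

-11.9°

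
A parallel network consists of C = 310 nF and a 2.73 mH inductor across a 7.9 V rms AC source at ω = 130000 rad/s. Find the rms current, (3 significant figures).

296 mA

X_L = ωL = 355 Ω
X_C = 1/(ωC) = 24.8 Ω
Parallel: admittances add. Y = 1/(jωL) + jωC
Y = (0 + j0.0375) S
|Y| = 0.0375 S → |Z| = 1/|Y| = 26.7 Ω, ∠Z = −∠Y = -90.0°
I = V/|Z| = 7.9/26.7 = 296 mA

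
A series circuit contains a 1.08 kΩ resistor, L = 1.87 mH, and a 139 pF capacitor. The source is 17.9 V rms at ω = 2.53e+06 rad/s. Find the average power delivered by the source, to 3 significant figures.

X_L = ωL = 4730 Ω
X_C = 1/(ωC) = 2840 Ω
Net reactance X = X_L − X_C = 1890 Ω
Z = 1080 + j1890 Ω
|Z| = √(1080² + 1890²) = 2170 Ω
∠Z = arctan(1890/1080) = 60.2°
I = V/|Z| = 8.23 mA
P = VI cos φ = 17.9 × 0.00823 × cos(60.2°) = 73.2 mW

73.2 mW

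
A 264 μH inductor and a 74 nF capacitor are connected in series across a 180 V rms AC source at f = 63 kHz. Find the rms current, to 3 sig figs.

ω = 2πf = 395800 rad/s
X_L = ωL = 105 Ω
X_C = 1/(ωC) = 34.1 Ω
Net reactance X = X_L − X_C = 70.4 Ω
Z = j70.4 Ω
|Z| = √(0² + 70.4²) = 70.4 Ω
I = V/|Z| = 180/70.4 = 2.56 A

2.56 A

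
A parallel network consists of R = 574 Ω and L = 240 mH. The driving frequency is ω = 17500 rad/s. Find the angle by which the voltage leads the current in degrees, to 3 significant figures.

X_L = ωL = 4200 Ω
Parallel: admittances add. Y = 1/R + 1/(jωL)
Y = (0.00174 − j0.000238) S
|Y| = 0.00176 S → |Z| = 1/|Y| = 569 Ω, ∠Z = −∠Y = 7.78°

7.78°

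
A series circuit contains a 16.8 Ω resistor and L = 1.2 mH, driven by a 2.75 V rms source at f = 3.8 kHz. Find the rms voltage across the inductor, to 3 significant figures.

ω = 2πf = 23880 rad/s
X_L = ωL = 28.7 Ω
Z = 16.8 + j28.7 Ω
|Z| = √(16.8² + 28.7²) = 33.2 Ω
I = V/|Z| = 82.8 mA
V_L = I·|Z_L| = 0.0828 × 28.7 = 2.37 V

2.37 V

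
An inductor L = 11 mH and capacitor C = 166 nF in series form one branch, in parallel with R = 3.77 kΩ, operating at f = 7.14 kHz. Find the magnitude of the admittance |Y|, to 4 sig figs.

2.797 mS

ω = 2πf = 44860 rad/s
X_L = ωL = 493.5 Ω
X_C = 1/(ωC) = 134.3 Ω
Branch 1: Z₁ = R = 3770 Ω
Branch 2 (series LC): Z₂ = j(X_L − X_C) = j359.2 Ω
Parallel: Z = Z₁Z₂/(Z₁+Z₂), |Z| = 357.6 Ω, ∠Z = 84.56°
|Y| = 1/|Z| = 2.797 mS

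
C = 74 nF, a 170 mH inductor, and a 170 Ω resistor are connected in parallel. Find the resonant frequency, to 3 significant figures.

1.42 kHz

ω₀ = 1/√(LC) = 1/√(0.17 × 7.4e-08) = 8916 rad/s
f₀ = ω₀/(2π) = 1.42 kHz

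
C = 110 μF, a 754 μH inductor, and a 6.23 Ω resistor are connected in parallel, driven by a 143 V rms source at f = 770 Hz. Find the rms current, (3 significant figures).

ω = 2πf = 4838 rad/s
X_L = ωL = 3.65 Ω
X_C = 1/(ωC) = 1.88 Ω
Parallel: admittances add. Y = 1/R + 1/(jωL) + jωC
Y = (0.161 + j0.258) S
|Y| = 0.304 S → |Z| = 1/|Y| = 3.29 Ω, ∠Z = −∠Y = -58.1°
I = V/|Z| = 143/3.29 = 43.5 A

43.5 A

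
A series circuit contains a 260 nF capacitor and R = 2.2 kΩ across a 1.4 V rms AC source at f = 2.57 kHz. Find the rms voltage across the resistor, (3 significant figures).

ω = 2πf = 16150 rad/s
X_C = 1/(ωC) = 238 Ω
Z = 2200 − j238 Ω
|Z| = √(2200² + 238²) = 2210 Ω
I = V/|Z| = 633 μA
V_R = I·|Z_R| = 0.000633 × 2200 = 1.39 V

1.39 V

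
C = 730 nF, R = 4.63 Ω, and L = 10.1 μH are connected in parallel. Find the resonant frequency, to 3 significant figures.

58.6 kHz

ω₀ = 1/√(LC) = 1/√(1.01e-05 × 7.3e-07) = 368300 rad/s
f₀ = ω₀/(2π) = 58.6 kHz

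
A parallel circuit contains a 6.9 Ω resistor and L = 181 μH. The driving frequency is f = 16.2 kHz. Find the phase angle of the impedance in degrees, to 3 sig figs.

20.5°

ω = 2πf = 101800 rad/s
X_L = ωL = 18.4 Ω
Parallel: admittances add. Y = 1/R + 1/(jωL)
Y = (0.145 − j0.0543) S
|Y| = 0.155 S → |Z| = 1/|Y| = 6.46 Ω, ∠Z = −∠Y = 20.5°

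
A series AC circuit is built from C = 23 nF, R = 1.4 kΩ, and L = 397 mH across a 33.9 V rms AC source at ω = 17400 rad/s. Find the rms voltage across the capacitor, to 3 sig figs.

X_L = ωL = 6910 Ω
X_C = 1/(ωC) = 2500 Ω
Net reactance X = X_L − X_C = 4410 Ω
Z = 1400 + j4410 Ω
|Z| = √(1400² + 4410²) = 4630 Ω
I = V/|Z| = 7.33 mA
V_C = I·|Z_C| = 0.00733 × 2500 = 18.3 V

18.3 V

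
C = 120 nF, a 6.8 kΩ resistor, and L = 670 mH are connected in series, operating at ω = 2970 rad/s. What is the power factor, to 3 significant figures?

0.993

X_L = ωL = 1990 Ω
X_C = 1/(ωC) = 2810 Ω
Net reactance X = X_L − X_C = -816 Ω
Z = 6800 − j816 Ω
|Z| = √(6800² + 816²) = 6850 Ω
∠Z = arctan(-816/6800) = -6.84°
cos φ = cos(-6.84°) = 0.993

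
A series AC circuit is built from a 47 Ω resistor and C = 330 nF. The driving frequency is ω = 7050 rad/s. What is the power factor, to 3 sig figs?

0.109

X_C = 1/(ωC) = 430 Ω
Z = 47.0 − j430 Ω
|Z| = √(47.0² + 430²) = 432 Ω
∠Z = arctan(-430/47.0) = -83.8°
cos φ = cos(-83.8°) = 0.109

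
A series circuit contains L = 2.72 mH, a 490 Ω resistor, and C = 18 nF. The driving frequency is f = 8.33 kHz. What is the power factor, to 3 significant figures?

0.470

ω = 2πf = 52340 rad/s
X_L = ωL = 142 Ω
X_C = 1/(ωC) = 1060 Ω
Net reactance X = X_L − X_C = -919 Ω
Z = 490 − j919 Ω
|Z| = √(490² + 919²) = 1040 Ω
∠Z = arctan(-919/490) = -61.9°
cos φ = cos(-61.9°) = 0.470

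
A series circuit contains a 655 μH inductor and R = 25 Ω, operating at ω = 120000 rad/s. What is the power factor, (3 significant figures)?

X_L = ωL = 78.6 Ω
Z = 25.0 + j78.6 Ω
|Z| = √(25.0² + 78.6²) = 82.5 Ω
∠Z = arctan(78.6/25.0) = 72.4°
cos φ = cos(72.4°) = 0.303

0.303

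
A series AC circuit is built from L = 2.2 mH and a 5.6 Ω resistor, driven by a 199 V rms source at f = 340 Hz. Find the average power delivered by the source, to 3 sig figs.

ω = 2πf = 2136 rad/s
X_L = ωL = 4.70 Ω
Z = 5.60 + j4.70 Ω
|Z| = √(5.60² + 4.70²) = 7.31 Ω
∠Z = arctan(4.70/5.60) = 40.0°
I = V/|Z| = 27.2 A
P = VI cos φ = 199 × 27.2 × cos(40.0°) = 4.15 kW

4.15 kW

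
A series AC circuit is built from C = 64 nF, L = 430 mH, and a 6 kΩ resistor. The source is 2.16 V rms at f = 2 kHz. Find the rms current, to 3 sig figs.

ω = 2πf = 12570 rad/s
X_L = ωL = 5400 Ω
X_C = 1/(ωC) = 1240 Ω
Net reactance X = X_L − X_C = 4160 Ω
Z = 6000 + j4160 Ω
|Z| = √(6000² + 4160²) = 7300 Ω
I = V/|Z| = 2.16/7300 = 296 μA

296 μA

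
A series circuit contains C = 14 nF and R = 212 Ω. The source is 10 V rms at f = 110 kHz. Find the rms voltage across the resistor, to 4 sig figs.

8.989 V

ω = 2πf = 691200 rad/s
X_C = 1/(ωC) = 103.3 Ω
Z = 212.0 − j103.3 Ω
|Z| = √(212.0² + 103.3²) = 235.8 Ω
I = V/|Z| = 42.40 mA
V_R = I·|Z_R| = 0.04240 × 212.0 = 8.989 V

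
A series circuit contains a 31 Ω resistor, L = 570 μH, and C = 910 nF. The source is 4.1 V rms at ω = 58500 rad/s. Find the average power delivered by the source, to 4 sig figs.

X_L = ωL = 33.34 Ω
X_C = 1/(ωC) = 18.78 Ω
Net reactance X = X_L − X_C = 14.56 Ω
Z = 31.00 + j14.56 Ω
|Z| = √(31.00² + 14.56²) = 34.25 Ω
∠Z = arctan(14.56/31.00) = 25.16°
I = V/|Z| = 119.7 mA
P = VI cos φ = 4.1 × 0.1197 × cos(25.16°) = 444.3 mW

444.3 mW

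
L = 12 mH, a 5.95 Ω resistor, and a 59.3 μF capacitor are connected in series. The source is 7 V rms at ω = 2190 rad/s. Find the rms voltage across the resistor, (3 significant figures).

X_L = ωL = 26.3 Ω
X_C = 1/(ωC) = 7.70 Ω
Net reactance X = X_L − X_C = 18.6 Ω
Z = 5.95 + j18.6 Ω
|Z| = √(5.95² + 18.6²) = 19.5 Ω
I = V/|Z| = 359 mA
V_R = I·|Z_R| = 0.359 × 5.95 = 2.13 V

2.13 V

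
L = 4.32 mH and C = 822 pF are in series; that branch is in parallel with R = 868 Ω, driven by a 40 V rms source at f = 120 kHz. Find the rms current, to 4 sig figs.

52.11 mA

ω = 2πf = 754000 rad/s
X_L = ωL = 3257 Ω
X_C = 1/(ωC) = 1613 Ω
Branch 1: Z₁ = R = 868.0 Ω
Branch 2 (series LC): Z₂ = j(X_L − X_C) = j1644 Ω
Parallel: Z = Z₁Z₂/(Z₁+Z₂), |Z| = 767.6 Ω, ∠Z = 27.84°
I = V/|Z| = 40/767.6 = 52.11 mA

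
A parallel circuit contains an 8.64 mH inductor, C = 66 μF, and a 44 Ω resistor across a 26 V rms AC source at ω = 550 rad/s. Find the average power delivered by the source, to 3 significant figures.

15.4 W

X_L = ωL = 4.75 Ω
X_C = 1/(ωC) = 27.5 Ω
Parallel: admittances add. Y = 1/R + 1/(jωL) + jωC
Y = (0.0227 − j0.174) S
|Y| = 0.176 S → |Z| = 1/|Y| = 5.69 Ω, ∠Z = −∠Y = 82.6°
I = V/|Z| = 4.57 A
P = VI cos φ = 26 × 4.57 × cos(82.6°) = 15.4 W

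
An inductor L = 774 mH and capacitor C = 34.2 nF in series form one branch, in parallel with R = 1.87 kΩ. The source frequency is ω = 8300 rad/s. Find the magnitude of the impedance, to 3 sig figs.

1570 Ω

X_L = ωL = 6420 Ω
X_C = 1/(ωC) = 3520 Ω
Branch 1: Z₁ = R = 1870 Ω
Branch 2 (series LC): Z₂ = j(X_L − X_C) = j2900 Ω
Parallel: Z = Z₁Z₂/(Z₁+Z₂), |Z| = 1570 Ω, ∠Z = 32.8°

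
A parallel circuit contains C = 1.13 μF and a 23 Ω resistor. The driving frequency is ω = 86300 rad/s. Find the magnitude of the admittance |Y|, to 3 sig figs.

X_C = 1/(ωC) = 10.3 Ω
Parallel: admittances add. Y = 1/R + jωC
Y = (0.0435 + j0.0975) S
|Y| = 0.107 S → |Z| = 1/|Y| = 9.37 Ω, ∠Z = −∠Y = -66.0°

107 mS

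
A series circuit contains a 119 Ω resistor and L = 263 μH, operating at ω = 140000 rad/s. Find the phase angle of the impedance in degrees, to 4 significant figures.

17.19°

X_L = ωL = 36.82 Ω
Z = 119.0 + j36.82 Ω
|Z| = √(119.0² + 36.82²) = 124.6 Ω
∠Z = arctan(36.82/119.0) = 17.19°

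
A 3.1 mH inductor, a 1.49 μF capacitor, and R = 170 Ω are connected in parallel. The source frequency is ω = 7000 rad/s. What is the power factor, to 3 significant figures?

0.163

X_L = ωL = 21.7 Ω
X_C = 1/(ωC) = 95.9 Ω
Parallel: admittances add. Y = 1/R + 1/(jωL) + jωC
Y = (0.00588 − j0.0357) S
|Y| = 0.0361 S → |Z| = 1/|Y| = 27.7 Ω, ∠Z = −∠Y = 80.6°
cos φ = cos(80.6°) = 0.163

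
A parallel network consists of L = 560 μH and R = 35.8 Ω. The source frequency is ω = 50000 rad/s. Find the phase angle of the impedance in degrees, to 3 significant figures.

X_L = ωL = 28.0 Ω
Parallel: admittances add. Y = 1/R + 1/(jωL)
Y = (0.0279 − j0.0357) S
|Y| = 0.0453 S → |Z| = 1/|Y| = 22.1 Ω, ∠Z = −∠Y = 52.0°

52.0°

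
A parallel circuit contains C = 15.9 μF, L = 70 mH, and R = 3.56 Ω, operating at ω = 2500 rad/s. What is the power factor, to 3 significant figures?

0.993

X_L = ωL = 175 Ω
X_C = 1/(ωC) = 25.2 Ω
Parallel: admittances add. Y = 1/R + 1/(jωL) + jωC
Y = (0.281 + j0.0340) S
|Y| = 0.283 S → |Z| = 1/|Y| = 3.53 Ω, ∠Z = −∠Y = -6.91°
cos φ = cos(-6.91°) = 0.993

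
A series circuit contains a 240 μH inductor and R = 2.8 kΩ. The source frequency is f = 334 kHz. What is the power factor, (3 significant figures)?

0.984

ω = 2πf = 2.099e+06 rad/s
X_L = ωL = 504 Ω
Z = 2800 + j504 Ω
|Z| = √(2800² + 504²) = 2840 Ω
∠Z = arctan(504/2800) = 10.2°
cos φ = cos(10.2°) = 0.984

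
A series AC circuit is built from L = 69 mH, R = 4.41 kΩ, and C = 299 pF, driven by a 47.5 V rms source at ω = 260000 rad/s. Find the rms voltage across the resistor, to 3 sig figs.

31.2 V

X_L = ωL = 17900 Ω
X_C = 1/(ωC) = 12900 Ω
Net reactance X = X_L − X_C = 5080 Ω
Z = 4410 + j5080 Ω
|Z| = √(4410² + 5080²) = 6720 Ω
I = V/|Z| = 7.06 mA
V_R = I·|Z_R| = 0.00706 × 4410 = 31.2 V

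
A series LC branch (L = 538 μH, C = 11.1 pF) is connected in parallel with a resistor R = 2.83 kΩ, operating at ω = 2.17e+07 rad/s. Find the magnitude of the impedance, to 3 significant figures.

X_L = ωL = 11700 Ω
X_C = 1/(ωC) = 4150 Ω
Branch 1: Z₁ = R = 2830 Ω
Branch 2 (series LC): Z₂ = j(X_L − X_C) = j7520 Ω
Parallel: Z = Z₁Z₂/(Z₁+Z₂), |Z| = 2650 Ω, ∠Z = 20.6°

2650 Ω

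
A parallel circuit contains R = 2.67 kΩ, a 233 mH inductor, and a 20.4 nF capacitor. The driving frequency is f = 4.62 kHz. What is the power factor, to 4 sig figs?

ω = 2πf = 29030 rad/s
X_L = ωL = 6764 Ω
X_C = 1/(ωC) = 1689 Ω
Parallel: admittances add. Y = 1/R + 1/(jωL) + jωC
Y = (0.0003745 + j0.0004443) S
|Y| = 0.0005811 S → |Z| = 1/|Y| = 1721 Ω, ∠Z = −∠Y = -49.87°
cos φ = cos(-49.87°) = 0.6445

0.6445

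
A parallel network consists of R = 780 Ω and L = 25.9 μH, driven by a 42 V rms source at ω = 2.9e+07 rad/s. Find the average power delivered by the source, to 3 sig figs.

2.26 W

X_L = ωL = 751 Ω
Parallel: admittances add. Y = 1/R + 1/(jωL)
Y = (0.00128 − j0.00133) S
|Y| = 0.00185 S → |Z| = 1/|Y| = 541 Ω, ∠Z = −∠Y = 46.1°
I = V/|Z| = 77.6 mA
P = VI cos φ = 42 × 0.0776 × cos(46.1°) = 2.26 W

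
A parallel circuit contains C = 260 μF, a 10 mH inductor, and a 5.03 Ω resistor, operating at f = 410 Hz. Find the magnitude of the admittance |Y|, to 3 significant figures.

662 mS

ω = 2πf = 2576 rad/s
X_L = ωL = 25.8 Ω
X_C = 1/(ωC) = 1.49 Ω
Parallel: admittances add. Y = 1/R + 1/(jωL) + jωC
Y = (0.199 + j0.631) S
|Y| = 0.662 S → |Z| = 1/|Y| = 1.51 Ω, ∠Z = −∠Y = -72.5°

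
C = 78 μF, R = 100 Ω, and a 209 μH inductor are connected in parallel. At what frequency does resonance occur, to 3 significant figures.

ω₀ = 1/√(LC) = 1/√(0.000209 × 7.8e-05) = 7832 rad/s
f₀ = ω₀/(2π) = 1.25 kHz

1.25 kHz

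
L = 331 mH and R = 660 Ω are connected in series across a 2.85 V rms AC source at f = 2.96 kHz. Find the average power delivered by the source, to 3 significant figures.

140 μW

ω = 2πf = 18600 rad/s
X_L = ωL = 6160 Ω
Z = 660 + j6160 Ω
|Z| = √(660² + 6160²) = 6190 Ω
∠Z = arctan(6160/660) = 83.9°
I = V/|Z| = 460 μA
P = VI cos φ = 2.85 × 0.000460 × cos(83.9°) = 140 μW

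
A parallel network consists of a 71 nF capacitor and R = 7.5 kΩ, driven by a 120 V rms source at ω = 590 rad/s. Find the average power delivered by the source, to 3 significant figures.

X_C = 1/(ωC) = 23900 Ω
Parallel: admittances add. Y = 1/R + jωC
Y = (0.000133 + j4.19e-05) S
|Y| = 0.000140 S → |Z| = 1/|Y| = 7160 Ω, ∠Z = −∠Y = -17.4°
I = V/|Z| = 16.8 mA
P = VI cos φ = 120 × 0.0168 × cos(-17.4°) = 1.92 W

1.92 W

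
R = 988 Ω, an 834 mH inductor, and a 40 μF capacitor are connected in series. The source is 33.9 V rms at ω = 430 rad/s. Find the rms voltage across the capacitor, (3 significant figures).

X_L = ωL = 359 Ω
X_C = 1/(ωC) = 58.1 Ω
Net reactance X = X_L − X_C = 300 Ω
Z = 988 + j300 Ω
|Z| = √(988² + 300²) = 1030 Ω
I = V/|Z| = 32.8 mA
V_C = I·|Z_C| = 0.0328 × 58.1 = 1.91 V

1.91 V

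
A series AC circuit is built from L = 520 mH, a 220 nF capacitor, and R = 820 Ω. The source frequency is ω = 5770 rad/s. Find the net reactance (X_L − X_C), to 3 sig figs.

2210 Ω

X_L = ωL = 3000 Ω
X_C = 1/(ωC) = 788 Ω
X = 3000 − 788 = 2210 Ω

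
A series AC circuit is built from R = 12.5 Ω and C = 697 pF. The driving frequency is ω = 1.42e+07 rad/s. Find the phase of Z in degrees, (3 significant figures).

X_C = 1/(ωC) = 101 Ω
Z = 12.5 − j101 Ω
|Z| = √(12.5² + 101²) = 102 Ω
∠Z = arctan(-101/12.5) = -82.9°

-82.9°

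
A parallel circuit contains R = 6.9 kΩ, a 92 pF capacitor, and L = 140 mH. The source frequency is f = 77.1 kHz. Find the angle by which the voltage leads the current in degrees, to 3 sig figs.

ω = 2πf = 484400 rad/s
X_L = ωL = 67800 Ω
X_C = 1/(ωC) = 22400 Ω
Parallel: admittances add. Y = 1/R + 1/(jωL) + jωC
Y = (0.000145 + j2.98e-05) S
|Y| = 0.000148 S → |Z| = 1/|Y| = 6760 Ω, ∠Z = −∠Y = -11.6°

-11.6°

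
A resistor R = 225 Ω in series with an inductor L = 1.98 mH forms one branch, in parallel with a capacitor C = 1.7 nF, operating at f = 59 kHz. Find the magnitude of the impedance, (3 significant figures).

ω = 2πf = 370700 rad/s
X_L = ωL = 734 Ω
X_C = 1/(ωC) = 1590 Ω
Branch 1 (R+jX_L): Z₁ = 225 + j734 Ω, |Z₁| = 768 Ω
Branch 2 (−jX_C): Z₂ = −j1590 Ω
Parallel: Z = Z₁Z₂/(Z₁+Z₂), |Z| = 1380 Ω, ∠Z = 58.2°

1380 Ω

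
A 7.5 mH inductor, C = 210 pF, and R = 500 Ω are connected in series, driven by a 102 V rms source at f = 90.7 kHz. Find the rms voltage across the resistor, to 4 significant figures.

ω = 2πf = 569900 rad/s
X_L = ωL = 4274 Ω
X_C = 1/(ωC) = 8356 Ω
Net reactance X = X_L − X_C = -4082 Ω
Z = 500.0 − j4082 Ω
|Z| = √(500.0² + 4082²) = 4112 Ω
I = V/|Z| = 24.80 mA
V_R = I·|Z_R| = 0.02480 × 500.0 = 12.40 V

12.40 V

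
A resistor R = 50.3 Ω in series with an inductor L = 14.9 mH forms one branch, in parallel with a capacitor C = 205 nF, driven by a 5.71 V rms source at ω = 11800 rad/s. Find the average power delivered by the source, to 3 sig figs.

X_L = ωL = 176 Ω
X_C = 1/(ωC) = 413 Ω
Branch 1 (R+jX_L): Z₁ = 50.3 + j176 Ω, |Z₁| = 183 Ω
Branch 2 (−jX_C): Z₂ = −j413 Ω
Parallel: Z = Z₁Z₂/(Z₁+Z₂), |Z| = 311 Ω, ∠Z = 62.1°
I = V/|Z| = 18.3 mA
P = VI cos φ = 5.71 × 0.0183 × cos(62.1°) = 49.0 mW

49.0 mW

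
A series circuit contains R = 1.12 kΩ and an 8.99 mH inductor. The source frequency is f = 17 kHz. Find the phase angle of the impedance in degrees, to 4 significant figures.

ω = 2πf = 106800 rad/s
X_L = ωL = 960.3 Ω
Z = 1120 + j960.3 Ω
|Z| = √(1120² + 960.3²) = 1475 Ω
∠Z = arctan(960.3/1120) = 40.61°

40.61°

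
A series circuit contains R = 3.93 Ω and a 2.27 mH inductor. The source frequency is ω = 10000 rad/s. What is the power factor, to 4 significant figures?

0.1706

X_L = ωL = 22.70 Ω
Z = 3.930 + j22.70 Ω
|Z| = √(3.930² + 22.70²) = 23.04 Ω
∠Z = arctan(22.70/3.930) = 80.18°
cos φ = cos(80.18°) = 0.1706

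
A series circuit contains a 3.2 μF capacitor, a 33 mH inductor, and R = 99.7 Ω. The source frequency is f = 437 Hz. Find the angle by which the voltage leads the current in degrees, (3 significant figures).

ω = 2πf = 2746 rad/s
X_L = ωL = 90.6 Ω
X_C = 1/(ωC) = 114 Ω
Net reactance X = X_L − X_C = -23.2 Ω
Z = 99.7 − j23.2 Ω
|Z| = √(99.7² + 23.2²) = 102 Ω
∠Z = arctan(-23.2/99.7) = -13.1°

-13.1°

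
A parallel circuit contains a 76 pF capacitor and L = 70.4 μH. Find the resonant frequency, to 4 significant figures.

2.176 MHz

ω₀ = 1/√(LC) = 1/√(7.04e-05 × 7.6e-11) = 1.367e+07 rad/s
f₀ = ω₀/(2π) = 2.176 MHz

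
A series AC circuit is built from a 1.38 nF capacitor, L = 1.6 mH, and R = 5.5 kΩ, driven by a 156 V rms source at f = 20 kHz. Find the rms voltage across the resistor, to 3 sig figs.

ω = 2πf = 125700 rad/s
X_L = ωL = 201 Ω
X_C = 1/(ωC) = 5770 Ω
Net reactance X = X_L − X_C = -5570 Ω
Z = 5500 − j5570 Ω
|Z| = √(5500² + 5570²) = 7820 Ω
I = V/|Z| = 19.9 mA
V_R = I·|Z_R| = 0.0199 × 5500 = 110 V

110 V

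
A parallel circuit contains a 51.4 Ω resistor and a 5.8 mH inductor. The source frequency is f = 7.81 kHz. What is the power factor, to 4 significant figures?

0.9841

ω = 2πf = 49070 rad/s
X_L = ωL = 284.6 Ω
Parallel: admittances add. Y = 1/R + 1/(jωL)
Y = (0.01946 − j0.003514) S
|Y| = 0.01977 S → |Z| = 1/|Y| = 50.58 Ω, ∠Z = −∠Y = 10.24°
cos φ = cos(10.24°) = 0.9841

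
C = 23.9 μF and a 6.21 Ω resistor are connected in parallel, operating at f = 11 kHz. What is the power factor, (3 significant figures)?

ω = 2πf = 69120 rad/s
X_C = 1/(ωC) = 0.605 Ω
Parallel: admittances add. Y = 1/R + jωC
Y = (0.161 + j1.65) S
|Y| = 1.66 S → |Z| = 1/|Y| = 0.603 Ω, ∠Z = −∠Y = -84.4°
cos φ = cos(-84.4°) = 0.0970

0.0970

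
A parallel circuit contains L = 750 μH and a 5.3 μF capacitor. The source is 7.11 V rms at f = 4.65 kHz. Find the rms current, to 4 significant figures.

776.5 mA

ω = 2πf = 29220 rad/s
X_L = ωL = 21.91 Ω
X_C = 1/(ωC) = 6.458 Ω
Parallel: admittances add. Y = 1/(jωL) + jωC
Y = (0 + j0.1092) S
|Y| = 0.1092 S → |Z| = 1/|Y| = 9.156 Ω, ∠Z = −∠Y = -90.00°
I = V/|Z| = 7.11/9.156 = 776.5 mA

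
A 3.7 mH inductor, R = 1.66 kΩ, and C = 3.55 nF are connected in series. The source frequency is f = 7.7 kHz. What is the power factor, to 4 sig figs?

0.2822

ω = 2πf = 48380 rad/s
X_L = ωL = 179.0 Ω
X_C = 1/(ωC) = 5822 Ω
Net reactance X = X_L − X_C = -5643 Ω
Z = 1660 − j5643 Ω
|Z| = √(1660² + 5643²) = 5882 Ω
∠Z = arctan(-5643/1660) = -73.61°
cos φ = cos(-73.61°) = 0.2822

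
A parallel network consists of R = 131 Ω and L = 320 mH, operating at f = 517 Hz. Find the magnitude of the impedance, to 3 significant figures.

ω = 2πf = 3248 rad/s
X_L = ωL = 1040 Ω
Parallel: admittances add. Y = 1/R + 1/(jωL)
Y = (0.00763 − j0.000962) S
|Y| = 0.00769 S → |Z| = 1/|Y| = 130 Ω, ∠Z = −∠Y = 7.18°

130 Ω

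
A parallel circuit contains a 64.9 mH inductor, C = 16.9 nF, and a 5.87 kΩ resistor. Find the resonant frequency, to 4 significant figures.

4.806 kHz

ω₀ = 1/√(LC) = 1/√(0.0649 × 1.69e-08) = 30190 rad/s
f₀ = ω₀/(2π) = 4.806 kHz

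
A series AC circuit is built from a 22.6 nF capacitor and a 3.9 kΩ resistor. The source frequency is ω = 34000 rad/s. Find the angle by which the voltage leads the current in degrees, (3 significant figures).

-18.5°

X_C = 1/(ωC) = 1300 Ω
Z = 3900 − j1300 Ω
|Z| = √(3900² + 1300²) = 4110 Ω
∠Z = arctan(-1300/3900) = -18.5°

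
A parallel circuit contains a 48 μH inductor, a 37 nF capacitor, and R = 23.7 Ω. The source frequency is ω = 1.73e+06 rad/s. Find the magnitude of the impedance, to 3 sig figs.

14.9 Ω

X_L = ωL = 83.0 Ω
X_C = 1/(ωC) = 15.6 Ω
Parallel: admittances add. Y = 1/R + 1/(jωL) + jωC
Y = (0.0422 + j0.0520) S
|Y| = 0.0669 S → |Z| = 1/|Y| = 14.9 Ω, ∠Z = −∠Y = -50.9°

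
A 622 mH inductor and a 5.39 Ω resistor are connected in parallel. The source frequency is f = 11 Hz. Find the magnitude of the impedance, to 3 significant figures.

ω = 2πf = 69.12 rad/s
X_L = ωL = 43.0 Ω
Parallel: admittances add. Y = 1/R + 1/(jωL)
Y = (0.186 − j0.0233) S
|Y| = 0.187 S → |Z| = 1/|Y| = 5.35 Ω, ∠Z = −∠Y = 7.15°

5.35 Ω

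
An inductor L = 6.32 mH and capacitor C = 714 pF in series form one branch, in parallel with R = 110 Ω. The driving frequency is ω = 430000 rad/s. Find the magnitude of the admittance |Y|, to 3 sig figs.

9.28 mS

X_L = ωL = 2720 Ω
X_C = 1/(ωC) = 3260 Ω
Branch 1: Z₁ = R = 110 Ω
Branch 2 (series LC): Z₂ = j(X_L − X_C) = −j540 Ω
Parallel: Z = Z₁Z₂/(Z₁+Z₂), |Z| = 108 Ω, ∠Z = -11.5°
|Y| = 1/|Z| = 9.28 mS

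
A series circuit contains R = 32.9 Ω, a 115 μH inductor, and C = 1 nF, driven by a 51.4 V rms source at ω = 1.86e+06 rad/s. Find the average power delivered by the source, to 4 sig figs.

X_L = ωL = 213.9 Ω
X_C = 1/(ωC) = 537.6 Ω
Net reactance X = X_L − X_C = -323.7 Ω
Z = 32.90 − j323.7 Ω
|Z| = √(32.90² + 323.7²) = 325.4 Ω
∠Z = arctan(-323.7/32.90) = -84.20°
I = V/|Z| = 158.0 mA
P = VI cos φ = 51.4 × 0.1580 × cos(-84.20°) = 820.9 mW

820.9 mW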